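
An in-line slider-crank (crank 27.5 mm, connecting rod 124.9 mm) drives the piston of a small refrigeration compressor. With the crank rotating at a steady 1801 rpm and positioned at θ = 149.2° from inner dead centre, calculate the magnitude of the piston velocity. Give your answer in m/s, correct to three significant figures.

2.15

ω = 2π·1801/60 = 188.6 rad/s
For an in-line slider-crank, x = r cosθ + √(L² − r² sin²θ), so v = −rω sinθ·[1 + r cosθ/√(L² − r² sin²θ)].
With r = 0.0275 m, L = 0.1249 m, θ = 149.2°: √(L² − r² sin²θ) = 0.1241 m.
v = −0.0275·188.6·0.51204·[1 + 0.0275·-0.85896/0.1241] = -2.1502 m/s.
|v| = 2.1502 m/s.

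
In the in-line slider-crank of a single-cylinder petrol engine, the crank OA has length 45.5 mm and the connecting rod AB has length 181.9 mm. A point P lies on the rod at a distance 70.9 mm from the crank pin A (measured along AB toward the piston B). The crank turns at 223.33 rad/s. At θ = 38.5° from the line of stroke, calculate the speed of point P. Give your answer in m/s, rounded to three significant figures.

ω = 223.3 rad/s.  Crank-pin speed |V_A| = rω = 10.162 m/s, perpendicular to OA.
Rod angle: sinφ = −(r/L) sinθ ⇒ φ = -8.958°; ω_rod = −rω cosθ/√(L²−r²sin²θ) = -44.259 rad/s.
V_P = V_A + ω_rod × AP, with AP = 0.0709 m along the rod.
Components: V_Px = −rω sinθ − a·ω_rod·sinφ = -6.8143 m/s;  V_Py = rω cosθ + a·ω_rod·cosφ = +4.8528 m/s.
|V_P| = √(V_Px² + V_Py²) = 8.3657 m/s.

8.37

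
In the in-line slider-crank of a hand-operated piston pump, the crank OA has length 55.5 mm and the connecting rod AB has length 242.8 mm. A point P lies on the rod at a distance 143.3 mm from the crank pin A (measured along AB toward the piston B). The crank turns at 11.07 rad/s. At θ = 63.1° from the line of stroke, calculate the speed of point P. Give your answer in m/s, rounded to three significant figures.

0.593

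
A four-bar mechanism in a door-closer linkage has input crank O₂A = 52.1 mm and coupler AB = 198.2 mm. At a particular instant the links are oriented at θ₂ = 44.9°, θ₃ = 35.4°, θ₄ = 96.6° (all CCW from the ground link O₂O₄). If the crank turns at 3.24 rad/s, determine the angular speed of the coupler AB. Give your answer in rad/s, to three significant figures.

ω₂ = 3.24 rad/s
Differentiating the loop-closure r₂e^{iθ₂}+r₃e^{iθ₃}=r₁+r₄e^{iθ₄} gives r₂ω₂e^{iθ₂}+r₃ω₃e^{iθ₃}=r₄ω₄e^{iθ₄}.
Eliminating the other unknown: ω₃ = r₂ω₂ sin(θ₄−θ₂) / [r₃ sin(θ₃−θ₄)].
Numerator sine = +0.78478; denominator sine = -0.87631.
Result = 0.0521·3.24·(+0.78478) / (0.1982·(-0.87631)) = -0.76273 rad/s; magnitude 0.76273 rad/s.

0.763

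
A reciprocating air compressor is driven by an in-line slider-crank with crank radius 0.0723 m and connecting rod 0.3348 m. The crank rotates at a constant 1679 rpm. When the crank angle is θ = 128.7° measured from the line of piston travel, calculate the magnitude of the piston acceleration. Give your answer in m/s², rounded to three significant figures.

ω = 2π·1679/60 = 175.8 rad/s
x(θ) = r cosθ + √(L² − r² sin²θ); with ω constant, a = ω²·d²x/dθ².
d²x/dθ² = −r cosθ − r²(cos2θ)/√u − r⁴ sin²2θ/(4u^{3/2}),  u = L² − r² sin²θ = 0.108907 m².
Substituting r = 0.0723 m, L = 0.3348 m, θ = 128.7°: d²x/dθ² = +0.048479 m.
a = ω²·d²x/dθ² = (175.8)²·(+0.048479) = +1498.7 m/s²;  |a| = 1498.7 m/s².

1500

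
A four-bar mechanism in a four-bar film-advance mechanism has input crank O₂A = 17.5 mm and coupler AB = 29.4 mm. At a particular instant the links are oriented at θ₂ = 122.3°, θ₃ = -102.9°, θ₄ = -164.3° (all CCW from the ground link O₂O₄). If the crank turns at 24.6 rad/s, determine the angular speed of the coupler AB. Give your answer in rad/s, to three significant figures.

ω₂ = 24.6 rad/s
Differentiating the loop-closure r₂e^{iθ₂}+r₃e^{iθ₃}=r₁+r₄e^{iθ₄} gives r₂ω₂e^{iθ₂}+r₃ω₃e^{iθ₃}=r₄ω₄e^{iθ₄}.
Eliminating the other unknown: ω₃ = r₂ω₂ sin(θ₄−θ₂) / [r₃ sin(θ₃−θ₄)].
Numerator sine = +0.95832; denominator sine = +0.87798.
Result = 0.0175·24.6·(+0.95832) / (0.0294·(+0.87798)) = +15.983 rad/s; magnitude 15.983 rad/s.

16.0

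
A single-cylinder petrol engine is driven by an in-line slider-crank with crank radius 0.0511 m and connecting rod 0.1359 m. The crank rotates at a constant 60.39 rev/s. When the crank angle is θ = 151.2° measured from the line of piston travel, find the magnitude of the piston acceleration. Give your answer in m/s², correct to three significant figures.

4870

ω = 2π·60.4 = 379.4 rad/s
x(θ) = r cosθ + √(L² − r² sin²θ); with ω constant, a = ω²·d²x/dθ².
d²x/dθ² = −r cosθ − r²(cos2θ)/√u − r⁴ sin²2θ/(4u^{3/2}),  u = L² − r² sin²θ = 0.0178628 m².
Substituting r = 0.0511 m, L = 0.1359 m, θ = 151.2°: d²x/dθ² = +0.033802 m.
a = ω²·d²x/dθ² = (379.4)²·(+0.033802) = +4866.6 m/s²;  |a| = 4866.6 m/s².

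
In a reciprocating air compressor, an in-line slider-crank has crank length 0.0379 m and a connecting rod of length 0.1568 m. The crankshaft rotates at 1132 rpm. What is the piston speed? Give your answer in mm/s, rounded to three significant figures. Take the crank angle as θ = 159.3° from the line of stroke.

1230

ω = 2π·1132/60 = 118.5 rad/s
For an in-line slider-crank, x = r cosθ + √(L² − r² sin²θ), so v = −rω sinθ·[1 + r cosθ/√(L² − r² sin²θ)].
With r = 0.0379 m, L = 0.1568 m, θ = 159.3°: √(L² − r² sin²θ) = 0.15623 m.
v = −0.0379·118.5·0.35347·[1 + 0.0379·-0.93544/0.15623] = -1.2277 m/s.
|v| = 1.2277 m/s = 1227.7 mm/s.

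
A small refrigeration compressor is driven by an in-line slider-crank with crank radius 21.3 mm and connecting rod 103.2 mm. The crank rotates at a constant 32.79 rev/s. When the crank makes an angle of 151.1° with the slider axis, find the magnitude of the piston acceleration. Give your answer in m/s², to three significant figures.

690

ω = 2π·32.8 = 206 rad/s
x(θ) = r cosθ + √(L² − r² sin²θ); with ω constant, a = ω²·d²x/dθ².
d²x/dθ² = −r cosθ − r²(cos2θ)/√u − r⁴ sin²2θ/(4u^{3/2}),  u = L² − r² sin²θ = 0.0105443 m².
Substituting r = 0.0213 m, L = 0.1032 m, θ = 151.1°: d²x/dθ² = +0.016259 m.
a = ω²·d²x/dθ² = (206)²·(+0.016259) = +690.14 m/s²;  |a| = 690.14 m/s².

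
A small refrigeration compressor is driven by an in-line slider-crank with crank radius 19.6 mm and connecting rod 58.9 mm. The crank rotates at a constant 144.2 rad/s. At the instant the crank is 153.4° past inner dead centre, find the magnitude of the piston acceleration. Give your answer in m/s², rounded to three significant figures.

280

ω = 144.2 rad/s
x(θ) = r cosθ + √(L² − r² sin²θ); with ω constant, a = ω²·d²x/dθ².
d²x/dθ² = −r cosθ − r²(cos2θ)/√u − r⁴ sin²2θ/(4u^{3/2}),  u = L² − r² sin²θ = 0.00339219 m².
Substituting r = 0.0196 m, L = 0.0589 m, θ = 153.4°: d²x/dθ² = +0.013455 m.
a = ω²·d²x/dθ² = (144.2)²·(+0.013455) = +279.77 m/s²;  |a| = 279.77 m/s².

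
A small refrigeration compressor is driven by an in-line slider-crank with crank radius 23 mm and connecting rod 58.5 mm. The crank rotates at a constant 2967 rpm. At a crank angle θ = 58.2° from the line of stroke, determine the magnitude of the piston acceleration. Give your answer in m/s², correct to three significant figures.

ω = 2π·2967/60 = 310.7 rad/s
x(θ) = r cosθ + √(L² − r² sin²θ); with ω constant, a = ω²·d²x/dθ².
d²x/dθ² = −r cosθ − r²(cos2θ)/√u − r⁴ sin²2θ/(4u^{3/2}),  u = L² − r² sin²θ = 0.00304014 m².
Substituting r = 0.023 m, L = 0.0585 m, θ = 58.2°: d²x/dθ² = -0.0081889 m.
a = ω²·d²x/dθ² = (310.7)²·(-0.0081889) = -790.53 m/s²;  |a| = 790.53 m/s².

791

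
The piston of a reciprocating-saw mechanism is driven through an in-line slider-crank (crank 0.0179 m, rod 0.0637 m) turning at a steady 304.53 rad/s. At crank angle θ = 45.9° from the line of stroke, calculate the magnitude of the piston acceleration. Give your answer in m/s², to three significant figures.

1150

ω = 304.5 rad/s
x(θ) = r cosθ + √(L² − r² sin²θ); with ω constant, a = ω²·d²x/dθ².
d²x/dθ² = −r cosθ − r²(cos2θ)/√u − r⁴ sin²2θ/(4u^{3/2}),  u = L² − r² sin²θ = 0.00389245 m².
Substituting r = 0.0179 m, L = 0.0637 m, θ = 45.9°: d²x/dθ² = -0.012401 m.
a = ω²·d²x/dθ² = (304.5)²·(-0.012401) = -1150.1 m/s²;  |a| = 1150.1 m/s².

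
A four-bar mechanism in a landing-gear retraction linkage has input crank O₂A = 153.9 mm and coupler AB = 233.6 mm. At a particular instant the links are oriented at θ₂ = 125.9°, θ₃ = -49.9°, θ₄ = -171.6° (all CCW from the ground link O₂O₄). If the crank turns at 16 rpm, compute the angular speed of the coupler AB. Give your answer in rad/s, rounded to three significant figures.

ω₂ = 1.676 rad/s (from 16 rpm).
Differentiating the loop-closure r₂e^{iθ₂}+r₃e^{iθ₃}=r₁+r₄e^{iθ₄} gives r₂ω₂e^{iθ₂}+r₃ω₃e^{iθ₃}=r₄ω₄e^{iθ₄}.
Eliminating the other unknown: ω₃ = r₂ω₂ sin(θ₄−θ₂) / [r₃ sin(θ₃−θ₄)].
Numerator sine = +0.88701; denominator sine = +0.85081.
Result = 0.1539·1.676·(+0.88701) / (0.2336·(+0.85081)) = +1.1508 rad/s; magnitude 1.1508 rad/s.

1.15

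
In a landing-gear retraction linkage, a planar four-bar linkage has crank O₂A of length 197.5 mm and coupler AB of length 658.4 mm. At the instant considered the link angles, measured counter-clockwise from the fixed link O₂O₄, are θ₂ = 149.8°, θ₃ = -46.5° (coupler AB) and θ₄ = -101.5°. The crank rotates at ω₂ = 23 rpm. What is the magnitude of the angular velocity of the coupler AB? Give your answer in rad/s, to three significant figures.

ω₂ = 2.409 rad/s (from 23 rpm).
Differentiating the loop-closure r₂e^{iθ₂}+r₃e^{iθ₃}=r₁+r₄e^{iθ₄} gives r₂ω₂e^{iθ₂}+r₃ω₃e^{iθ₃}=r₄ω₄e^{iθ₄}.
Eliminating the other unknown: ω₃ = r₂ω₂ sin(θ₄−θ₂) / [r₃ sin(θ₃−θ₄)].
Numerator sine = +0.94721; denominator sine = +0.81915.
Result = 0.1975·2.409·(+0.94721) / (0.6584·(+0.81915)) = +0.83544 rad/s; magnitude 0.83544 rad/s.

0.835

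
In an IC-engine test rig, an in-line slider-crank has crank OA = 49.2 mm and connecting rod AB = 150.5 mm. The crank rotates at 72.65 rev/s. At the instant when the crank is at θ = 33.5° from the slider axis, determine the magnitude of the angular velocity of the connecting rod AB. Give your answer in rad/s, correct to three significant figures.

127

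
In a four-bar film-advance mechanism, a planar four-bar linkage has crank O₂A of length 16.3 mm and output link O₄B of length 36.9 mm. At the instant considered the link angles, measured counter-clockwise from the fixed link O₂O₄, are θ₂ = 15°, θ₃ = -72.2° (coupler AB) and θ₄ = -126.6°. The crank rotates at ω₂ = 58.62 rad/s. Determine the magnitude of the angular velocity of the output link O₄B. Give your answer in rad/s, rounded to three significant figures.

ω₂ = 58.62 rad/s
Differentiating the loop-closure r₂e^{iθ₂}+r₃e^{iθ₃}=r₁+r₄e^{iθ₄} gives r₂ω₂e^{iθ₂}+r₃ω₃e^{iθ₃}=r₄ω₄e^{iθ₄}.
Eliminating the other unknown: ω₄ = r₂ω₂ sin(θ₂−θ₃) / [r₄ sin(θ₄−θ₃)].
Numerator sine = +0.99881; denominator sine = -0.81310.
Result = 0.0163·58.62·(+0.99881) / (0.0369·(-0.81310)) = -31.809 rad/s; magnitude 31.809 rad/s.

31.8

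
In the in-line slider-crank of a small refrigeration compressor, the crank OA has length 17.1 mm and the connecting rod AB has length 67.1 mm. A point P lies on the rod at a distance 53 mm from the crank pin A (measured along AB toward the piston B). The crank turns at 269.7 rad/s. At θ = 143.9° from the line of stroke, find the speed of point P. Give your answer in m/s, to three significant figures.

2.40

ω = 269.7 rad/s.  Crank-pin speed |V_A| = rω = 4.6119 m/s, perpendicular to OA.
Rod angle: sinφ = −(r/L) sinθ ⇒ φ = -8.636°; ω_rod = −rω cosθ/√(L²−r²sin²θ) = +56.171 rad/s.
V_P = V_A + ω_rod × AP, with AP = 0.053 m along the rod.
Components: V_Px = −rω sinθ − a·ω_rod·sinφ = -2.2703 m/s;  V_Py = rω cosθ + a·ω_rod·cosφ = -0.78303 m/s.
|V_P| = √(V_Px² + V_Py²) = 2.4015 m/s.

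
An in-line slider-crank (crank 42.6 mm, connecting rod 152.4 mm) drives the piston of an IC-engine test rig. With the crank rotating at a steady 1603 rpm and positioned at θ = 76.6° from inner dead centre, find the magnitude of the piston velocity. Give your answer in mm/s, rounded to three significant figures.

ω = 2π·1603/60 = 167.9 rad/s
For an in-line slider-crank, x = r cosθ + √(L² − r² sin²θ), so v = −rω sinθ·[1 + r cosθ/√(L² − r² sin²θ)].
With r = 0.0426 m, L = 0.1524 m, θ = 76.6°: √(L² − r² sin²θ) = 0.14666 m.
v = −0.0426·167.9·0.97278·[1 + 0.0426·0.23175/0.14666] = -7.4247 m/s.
|v| = 7.4247 m/s = 7424.7 mm/s.

7420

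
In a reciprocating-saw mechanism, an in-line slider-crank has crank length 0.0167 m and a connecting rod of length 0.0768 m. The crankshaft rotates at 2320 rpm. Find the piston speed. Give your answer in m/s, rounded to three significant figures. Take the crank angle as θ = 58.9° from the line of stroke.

ω = 2π·2320/60 = 242.9 rad/s
For an in-line slider-crank, x = r cosθ + √(L² − r² sin²θ), so v = −rω sinθ·[1 + r cosθ/√(L² − r² sin²θ)].
With r = 0.0167 m, L = 0.0768 m, θ = 58.9°: √(L² − r² sin²θ) = 0.075457 m.
v = −0.0167·242.9·0.85627·[1 + 0.0167·0.51653/0.075457] = -3.8713 m/s.
|v| = 3.8713 m/s.

3.87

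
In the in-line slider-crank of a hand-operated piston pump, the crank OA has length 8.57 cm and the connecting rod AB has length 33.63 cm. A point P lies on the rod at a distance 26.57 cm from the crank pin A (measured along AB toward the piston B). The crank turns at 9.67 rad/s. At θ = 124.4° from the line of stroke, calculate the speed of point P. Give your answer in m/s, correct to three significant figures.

0.612

ω = 9.67 rad/s.  Crank-pin speed |V_A| = rω = 0.82872 m/s, perpendicular to OA.
Rod angle: sinφ = −(r/L) sinθ ⇒ φ = -12.138°; ω_rod = −rω cosθ/√(L²−r²sin²θ) = +1.424 rad/s.
V_P = V_A + ω_rod × AP, with AP = 0.2657 m along the rod.
Components: V_Px = −rω sinθ − a·ω_rod·sinφ = -0.60423 m/s;  V_Py = rω cosθ + a·ω_rod·cosφ = -0.09829 m/s.
|V_P| = √(V_Px² + V_Py²) = 0.61217 m/s.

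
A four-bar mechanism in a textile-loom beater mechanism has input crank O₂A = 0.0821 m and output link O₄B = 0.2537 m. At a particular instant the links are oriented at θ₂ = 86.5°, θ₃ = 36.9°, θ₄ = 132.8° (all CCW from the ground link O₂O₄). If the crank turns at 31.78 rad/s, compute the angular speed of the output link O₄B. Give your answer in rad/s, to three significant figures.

7.87

ω₂ = 31.78 rad/s
Differentiating the loop-closure r₂e^{iθ₂}+r₃e^{iθ₃}=r₁+r₄e^{iθ₄} gives r₂ω₂e^{iθ₂}+r₃ω₃e^{iθ₃}=r₄ω₄e^{iθ₄}.
Eliminating the other unknown: ω₄ = r₂ω₂ sin(θ₂−θ₃) / [r₄ sin(θ₄−θ₃)].
Numerator sine = +0.76154; denominator sine = +0.99470.
Result = 0.0821·31.78·(+0.76154) / (0.2537·(+0.99470)) = +7.8736 rad/s; magnitude 7.8736 rad/s.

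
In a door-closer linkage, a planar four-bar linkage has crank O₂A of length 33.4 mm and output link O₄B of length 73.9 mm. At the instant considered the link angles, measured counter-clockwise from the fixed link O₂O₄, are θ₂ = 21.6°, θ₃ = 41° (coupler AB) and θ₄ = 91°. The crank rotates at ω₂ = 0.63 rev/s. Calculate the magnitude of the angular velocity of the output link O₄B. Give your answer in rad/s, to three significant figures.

ω₂ = 3.958 rad/s (from 0.63 rev/s).
Differentiating the loop-closure r₂e^{iθ₂}+r₃e^{iθ₃}=r₁+r₄e^{iθ₄} gives r₂ω₂e^{iθ₂}+r₃ω₃e^{iθ₃}=r₄ω₄e^{iθ₄}.
Eliminating the other unknown: ω₄ = r₂ω₂ sin(θ₂−θ₃) / [r₄ sin(θ₄−θ₃)].
Numerator sine = -0.33216; denominator sine = +0.76604.
Result = 0.0334·3.958·(-0.33216) / (0.0739·(+0.76604)) = -0.77574 rad/s; magnitude 0.77574 rad/s.

0.776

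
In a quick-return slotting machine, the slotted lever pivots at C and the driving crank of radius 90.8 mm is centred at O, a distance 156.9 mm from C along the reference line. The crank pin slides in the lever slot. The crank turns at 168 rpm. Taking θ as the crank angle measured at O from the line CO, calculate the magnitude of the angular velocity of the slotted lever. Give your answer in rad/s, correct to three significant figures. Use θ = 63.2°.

5.65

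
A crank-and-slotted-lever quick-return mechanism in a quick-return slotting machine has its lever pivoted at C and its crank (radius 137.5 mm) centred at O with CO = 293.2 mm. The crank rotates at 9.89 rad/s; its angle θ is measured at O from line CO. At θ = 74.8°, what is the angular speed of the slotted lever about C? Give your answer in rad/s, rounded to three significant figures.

2.31

ω = 9.89 rad/s
Crank pin A relative to C: A = (d + r cosθ, r sinθ); lever angle φ = atan2(r sinθ, d + r cosθ).
Differentiating tanφ: φ̇ = rω(d cosθ + r)/(d² + r² + 2dr cosθ).
d² + r² + 2dr cosθ = |CA|² = 0.126013 m²;  d cosθ + r = +0.21437 m.
|ω_lever| = |0.1375·9.89·+0.21437| / 0.126013 = 2.3134 rad/s.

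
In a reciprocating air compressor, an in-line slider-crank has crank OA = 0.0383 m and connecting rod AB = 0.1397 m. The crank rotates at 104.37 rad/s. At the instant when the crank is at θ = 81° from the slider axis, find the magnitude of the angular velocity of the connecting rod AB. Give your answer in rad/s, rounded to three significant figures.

4.65

ω = 104.4 rad/s
The rod makes angle φ with the slider axis where L sinφ = r sinθ; differentiating, L cosφ·φ̇ = r ω cosθ.
L cosφ = √(L² − r² sin²θ) = 0.13448 m.
|ω_rod| = r ω |cosθ| / √(L² − r² sin²θ) = 0.0383·104.4·0.15643/0.13448 = 4.6499 rad/s.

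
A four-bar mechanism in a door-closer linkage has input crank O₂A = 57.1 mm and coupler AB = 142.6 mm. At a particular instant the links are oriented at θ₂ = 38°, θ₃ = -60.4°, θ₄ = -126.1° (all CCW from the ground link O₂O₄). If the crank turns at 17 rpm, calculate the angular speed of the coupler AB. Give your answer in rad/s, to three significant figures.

ω₂ = 1.78 rad/s (from 17 rpm).
Differentiating the loop-closure r₂e^{iθ₂}+r₃e^{iθ₃}=r₁+r₄e^{iθ₄} gives r₂ω₂e^{iθ₂}+r₃ω₃e^{iθ₃}=r₄ω₄e^{iθ₄}.
Eliminating the other unknown: ω₃ = r₂ω₂ sin(θ₄−θ₂) / [r₃ sin(θ₃−θ₄)].
Numerator sine = -0.27396; denominator sine = +0.91140.
Result = 0.0571·1.78·(-0.27396) / (0.1426·(+0.91140)) = -0.21427 rad/s; magnitude 0.21427 rad/s.

0.214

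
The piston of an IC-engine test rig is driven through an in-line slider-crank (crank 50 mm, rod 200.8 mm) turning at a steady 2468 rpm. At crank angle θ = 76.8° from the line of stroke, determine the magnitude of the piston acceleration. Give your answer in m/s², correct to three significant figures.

2.36

ω = 2π·2468/60 = 258.4 rad/s
x(θ) = r cosθ + √(L² − r² sin²θ); with ω constant, a = ω²·d²x/dθ².
d²x/dθ² = −r cosθ − r²(cos2θ)/√u − r⁴ sin²2θ/(4u^{3/2}),  u = L² − r² sin²θ = 0.037951 m².
Substituting r = 0.05 m, L = 0.2008 m, θ = 76.8°: d²x/dθ² = +3.5348e-05 m.
a = ω²·d²x/dθ² = (258.4)²·(+3.5348e-05) = +2.3611 m/s²;  |a| = 2.3611 m/s².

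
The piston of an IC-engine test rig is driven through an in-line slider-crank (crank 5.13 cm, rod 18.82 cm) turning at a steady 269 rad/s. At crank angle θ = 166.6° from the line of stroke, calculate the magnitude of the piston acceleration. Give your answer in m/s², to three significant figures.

2700

ω = 269 rad/s
x(θ) = r cosθ + √(L² − r² sin²θ); with ω constant, a = ω²·d²x/dθ².
d²x/dθ² = −r cosθ − r²(cos2θ)/√u − r⁴ sin²2θ/(4u^{3/2}),  u = L² − r² sin²θ = 0.0352779 m².
Substituting r = 0.0513 m, L = 0.1882 m, θ = 166.6°: d²x/dθ² = +0.037344 m.
a = ω²·d²x/dθ² = (269)²·(+0.037344) = +2702.2 m/s²;  |a| = 2702.2 m/s².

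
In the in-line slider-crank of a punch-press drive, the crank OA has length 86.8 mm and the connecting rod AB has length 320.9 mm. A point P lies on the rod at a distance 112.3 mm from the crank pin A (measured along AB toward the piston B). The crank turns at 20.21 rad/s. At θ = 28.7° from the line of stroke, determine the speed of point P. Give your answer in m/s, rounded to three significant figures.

1.35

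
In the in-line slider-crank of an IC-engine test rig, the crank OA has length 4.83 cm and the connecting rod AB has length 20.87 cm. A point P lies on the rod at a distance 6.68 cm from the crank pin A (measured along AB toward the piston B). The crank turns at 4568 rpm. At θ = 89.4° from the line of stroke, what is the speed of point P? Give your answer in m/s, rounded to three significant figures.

23.1

ω = 478.4 rad/s.  Crank-pin speed |V_A| = rω = 23.105 m/s, perpendicular to OA.
Rod angle: sinφ = −(r/L) sinθ ⇒ φ = -13.381°; ω_rod = −rω cosθ/√(L²−r²sin²θ) = -1.1917 rad/s.
V_P = V_A + ω_rod × AP, with AP = 0.0668 m along the rod.
Components: V_Px = −rω sinθ − a·ω_rod·sinφ = -23.122 m/s;  V_Py = rω cosθ + a·ω_rod·cosφ = +0.16451 m/s.
|V_P| = √(V_Px² + V_Py²) = 23.123 m/s.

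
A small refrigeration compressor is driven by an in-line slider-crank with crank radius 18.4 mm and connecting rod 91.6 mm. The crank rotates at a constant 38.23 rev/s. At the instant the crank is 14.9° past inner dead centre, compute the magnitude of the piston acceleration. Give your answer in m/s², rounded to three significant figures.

1210

ω = 2π·38.2 = 240.2 rad/s
x(θ) = r cosθ + √(L² − r² sin²θ); with ω constant, a = ω²·d²x/dθ².
d²x/dθ² = −r cosθ − r²(cos2θ)/√u − r⁴ sin²2θ/(4u^{3/2}),  u = L² − r² sin²θ = 0.00836818 m².
Substituting r = 0.0184 m, L = 0.0916 m, θ = 14.9°: d²x/dθ² = -0.021002 m.
a = ω²·d²x/dθ² = (240.2)²·(-0.021002) = -1211.8 m/s²;  |a| = 1211.8 m/s².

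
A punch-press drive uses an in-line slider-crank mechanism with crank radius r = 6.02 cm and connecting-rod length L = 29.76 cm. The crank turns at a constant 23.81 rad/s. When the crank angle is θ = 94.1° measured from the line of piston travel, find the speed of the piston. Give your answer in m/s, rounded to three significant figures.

1.41

ω = 23.81 rad/s
For an in-line slider-crank, x = r cosθ + √(L² − r² sin²θ), so v = −rω sinθ·[1 + r cosθ/√(L² − r² sin²θ)].
With r = 0.0602 m, L = 0.2976 m, θ = 94.1°: √(L² − r² sin²θ) = 0.29148 m.
v = −0.0602·23.81·0.99744·[1 + 0.0602·-0.07150/0.29148] = -1.4086 m/s.
|v| = 1.4086 m/s.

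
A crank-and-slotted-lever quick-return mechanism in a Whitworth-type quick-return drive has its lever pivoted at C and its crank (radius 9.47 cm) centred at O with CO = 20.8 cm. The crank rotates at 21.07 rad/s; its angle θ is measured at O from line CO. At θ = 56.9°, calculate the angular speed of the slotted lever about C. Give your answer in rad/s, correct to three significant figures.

ω = 21.07 rad/s
Crank pin A relative to C: A = (d + r cosθ, r sinθ); lever angle φ = atan2(r sinθ, d + r cosθ).
Differentiating tanφ: φ̇ = rω(d cosθ + r)/(d² + r² + 2dr cosθ).
d² + r² + 2dr cosθ = |CA|² = 0.0737459 m²;  d cosθ + r = +0.20829 m.
|ω_lever| = |0.0947·21.07·+0.20829| / 0.0737459 = 5.6356 rad/s.

5.64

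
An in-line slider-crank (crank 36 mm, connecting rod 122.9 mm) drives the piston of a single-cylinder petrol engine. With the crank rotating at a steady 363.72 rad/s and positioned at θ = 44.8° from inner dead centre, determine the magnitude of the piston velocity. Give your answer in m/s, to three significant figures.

11.2

ω = 363.7 rad/s
For an in-line slider-crank, x = r cosθ + √(L² − r² sin²θ), so v = −rω sinθ·[1 + r cosθ/√(L² − r² sin²θ)].
With r = 0.036 m, L = 0.1229 m, θ = 44.8°: √(L² − r² sin²θ) = 0.12025 m.
v = −0.036·363.7·0.70463·[1 + 0.036·0.70957/0.12025] = -11.186 m/s.
|v| = 11.186 m/s.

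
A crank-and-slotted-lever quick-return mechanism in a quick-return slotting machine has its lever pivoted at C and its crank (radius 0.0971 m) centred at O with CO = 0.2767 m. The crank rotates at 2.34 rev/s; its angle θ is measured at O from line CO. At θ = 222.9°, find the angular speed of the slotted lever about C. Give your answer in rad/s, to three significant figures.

3.23

ω = 14.7 rad/s (from 2.34 rev/s).
Crank pin A relative to C: A = (d + r cosθ, r sinθ); lever angle φ = atan2(r sinθ, d + r cosθ).
Differentiating tanφ: φ̇ = rω(d cosθ + r)/(d² + r² + 2dr cosθ).
d² + r² + 2dr cosθ = |CA|² = 0.046628 m²;  d cosθ + r = -0.10559 m.
|ω_lever| = |0.0971·14.7·-0.10559| / 0.046628 = 3.233 rad/s.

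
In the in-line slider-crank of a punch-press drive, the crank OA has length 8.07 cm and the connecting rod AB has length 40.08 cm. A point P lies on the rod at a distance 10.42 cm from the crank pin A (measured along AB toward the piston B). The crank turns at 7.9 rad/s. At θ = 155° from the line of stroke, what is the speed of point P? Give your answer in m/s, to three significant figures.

ω = 7.9 rad/s.  Crank-pin speed |V_A| = rω = 0.63753 m/s, perpendicular to OA.
Rod angle: sinφ = −(r/L) sinθ ⇒ φ = -4.881°; ω_rod = −rω cosθ/√(L²−r²sin²θ) = +1.4469 rad/s.
V_P = V_A + ω_rod × AP, with AP = 0.1042 m along the rod.
Components: V_Px = −rω sinθ − a·ω_rod·sinφ = -0.2566 m/s;  V_Py = rω cosθ + a·ω_rod·cosφ = -0.42758 m/s.
|V_P| = √(V_Px² + V_Py²) = 0.49867 m/s.

0.499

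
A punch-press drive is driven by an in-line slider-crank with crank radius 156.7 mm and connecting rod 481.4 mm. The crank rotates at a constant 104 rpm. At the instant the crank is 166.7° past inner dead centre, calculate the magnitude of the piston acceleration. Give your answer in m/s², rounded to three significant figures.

12.6

ω = 2π·104/60 = 10.89 rad/s
x(θ) = r cosθ + √(L² − r² sin²θ); with ω constant, a = ω²·d²x/dθ².
d²x/dθ² = −r cosθ − r²(cos2θ)/√u − r⁴ sin²2θ/(4u^{3/2}),  u = L² − r² sin²θ = 0.230446 m².
Substituting r = 0.1567 m, L = 0.4814 m, θ = 166.7°: d²x/dθ² = +0.10649 m.
a = ω²·d²x/dθ² = (10.89)²·(+0.10649) = +12.631 m/s²;  |a| = 12.631 m/s².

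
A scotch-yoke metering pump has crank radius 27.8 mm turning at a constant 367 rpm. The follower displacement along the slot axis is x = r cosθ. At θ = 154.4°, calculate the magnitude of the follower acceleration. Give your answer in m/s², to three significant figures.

37.0

ω = 38.43 rad/s (from 367 rpm).
x = r cosθ ⇒ ẍ = −rω² cosθ (ω constant).
|a| = rω²|cosθ| = 0.0278·(38.43)²·|cos 154.4°| = 37.031 m/s².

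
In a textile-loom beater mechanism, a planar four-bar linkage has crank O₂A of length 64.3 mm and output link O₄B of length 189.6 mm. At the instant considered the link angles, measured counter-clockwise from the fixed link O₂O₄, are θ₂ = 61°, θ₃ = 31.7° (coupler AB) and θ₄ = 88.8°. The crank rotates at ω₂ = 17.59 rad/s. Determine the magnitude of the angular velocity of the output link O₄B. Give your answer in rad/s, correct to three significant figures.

3.48

ω₂ = 17.59 rad/s
Differentiating the loop-closure r₂e^{iθ₂}+r₃e^{iθ₃}=r₁+r₄e^{iθ₄} gives r₂ω₂e^{iθ₂}+r₃ω₃e^{iθ₃}=r₄ω₄e^{iθ₄}.
Eliminating the other unknown: ω₄ = r₂ω₂ sin(θ₂−θ₃) / [r₄ sin(θ₄−θ₃)].
Numerator sine = +0.48938; denominator sine = +0.83962.
Result = 0.0643·17.59·(+0.48938) / (0.1896·(+0.83962)) = +3.477 rad/s; magnitude 3.477 rad/s.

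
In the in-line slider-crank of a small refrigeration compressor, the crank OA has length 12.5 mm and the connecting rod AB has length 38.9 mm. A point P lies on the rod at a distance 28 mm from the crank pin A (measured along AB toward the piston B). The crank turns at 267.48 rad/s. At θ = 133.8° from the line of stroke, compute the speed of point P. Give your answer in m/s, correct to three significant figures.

2.12

ω = 267.5 rad/s.  Crank-pin speed |V_A| = rω = 3.3435 m/s, perpendicular to OA.
Rod angle: sinφ = −(r/L) sinθ ⇒ φ = -13.411°; ω_rod = −rω cosθ/√(L²−r²sin²θ) = +61.158 rad/s.
V_P = V_A + ω_rod × AP, with AP = 0.028 m along the rod.
Components: V_Px = −rω sinθ − a·ω_rod·sinφ = -2.016 m/s;  V_Py = rω cosθ + a·ω_rod·cosφ = -0.64845 m/s.
|V_P| = √(V_Px² + V_Py²) = 2.1178 m/s.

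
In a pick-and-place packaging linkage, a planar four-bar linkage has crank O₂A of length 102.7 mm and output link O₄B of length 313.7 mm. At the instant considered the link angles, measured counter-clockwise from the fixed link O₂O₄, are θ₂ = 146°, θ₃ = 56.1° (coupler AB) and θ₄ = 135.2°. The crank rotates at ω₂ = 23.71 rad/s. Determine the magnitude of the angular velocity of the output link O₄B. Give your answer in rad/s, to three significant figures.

7.90

ω₂ = 23.71 rad/s
Differentiating the loop-closure r₂e^{iθ₂}+r₃e^{iθ₃}=r₁+r₄e^{iθ₄} gives r₂ω₂e^{iθ₂}+r₃ω₃e^{iθ₃}=r₄ω₄e^{iθ₄}.
Eliminating the other unknown: ω₄ = r₂ω₂ sin(θ₂−θ₃) / [r₄ sin(θ₄−θ₃)].
Numerator sine = +1.00000; denominator sine = +0.98196.
Result = 0.1027·23.71·(+1.00000) / (0.3137·(+0.98196)) = +7.9048 rad/s; magnitude 7.9048 rad/s.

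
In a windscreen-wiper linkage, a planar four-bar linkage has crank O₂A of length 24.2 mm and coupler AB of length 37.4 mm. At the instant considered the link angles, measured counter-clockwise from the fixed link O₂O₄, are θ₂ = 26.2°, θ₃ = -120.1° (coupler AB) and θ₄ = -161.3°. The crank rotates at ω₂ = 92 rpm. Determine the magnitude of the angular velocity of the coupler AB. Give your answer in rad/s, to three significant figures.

1.24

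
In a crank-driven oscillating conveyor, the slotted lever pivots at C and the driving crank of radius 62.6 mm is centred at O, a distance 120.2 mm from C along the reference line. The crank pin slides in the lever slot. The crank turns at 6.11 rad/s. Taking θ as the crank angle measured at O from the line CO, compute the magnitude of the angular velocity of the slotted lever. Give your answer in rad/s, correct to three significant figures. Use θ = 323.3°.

2.00

ω = 6.11 rad/s
Crank pin A relative to C: A = (d + r cosθ, r sinθ); lever angle φ = atan2(r sinθ, d + r cosθ).
Differentiating tanφ: φ̇ = rω(d cosθ + r)/(d² + r² + 2dr cosθ).
d² + r² + 2dr cosθ = |CA|² = 0.0304328 m²;  d cosθ + r = +0.15897 m.
|ω_lever| = |0.0626·6.11·+0.15897| / 0.0304328 = 1.998 rad/s.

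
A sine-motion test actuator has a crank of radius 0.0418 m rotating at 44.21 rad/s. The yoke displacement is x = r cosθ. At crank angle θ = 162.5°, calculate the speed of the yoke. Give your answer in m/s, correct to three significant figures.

0.556

ω = 44.21 rad/s
x = r cosθ ⇒ ẋ = −rω sinθ.
|v| = rω|sinθ| = 0.0418·44.21·|sin 162.5°| = 0.5557 m/s.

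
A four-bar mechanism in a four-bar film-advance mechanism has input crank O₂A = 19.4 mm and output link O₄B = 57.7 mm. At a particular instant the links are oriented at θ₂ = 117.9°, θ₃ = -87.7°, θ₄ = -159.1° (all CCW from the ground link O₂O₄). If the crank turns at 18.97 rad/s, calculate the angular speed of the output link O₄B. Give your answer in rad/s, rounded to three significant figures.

ω₂ = 18.97 rad/s
Differentiating the loop-closure r₂e^{iθ₂}+r₃e^{iθ₃}=r₁+r₄e^{iθ₄} gives r₂ω₂e^{iθ₂}+r₃ω₃e^{iθ₃}=r₄ω₄e^{iθ₄}.
Eliminating the other unknown: ω₄ = r₂ω₂ sin(θ₂−θ₃) / [r₄ sin(θ₄−θ₃)].
Numerator sine = -0.43209; denominator sine = -0.94777.
Result = 0.0194·18.97·(-0.43209) / (0.0577·(-0.94777)) = +2.9078 rad/s; magnitude 2.9078 rad/s.

2.91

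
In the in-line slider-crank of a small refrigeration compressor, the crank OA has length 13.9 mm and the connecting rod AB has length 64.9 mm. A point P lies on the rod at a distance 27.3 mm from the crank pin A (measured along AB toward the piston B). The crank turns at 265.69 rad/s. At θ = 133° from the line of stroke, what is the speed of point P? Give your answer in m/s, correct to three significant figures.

2.92

ω = 265.7 rad/s.  Crank-pin speed |V_A| = rω = 3.6931 m/s, perpendicular to OA.
Rod angle: sinφ = −(r/L) sinθ ⇒ φ = -9.012°; ω_rod = −rω cosθ/√(L²−r²sin²θ) = +39.294 rad/s.
V_P = V_A + ω_rod × AP, with AP = 0.0273 m along the rod.
Components: V_Px = −rω sinθ − a·ω_rod·sinφ = -2.5329 m/s;  V_Py = rω cosθ + a·ω_rod·cosφ = -1.4592 m/s.
|V_P| = √(V_Px² + V_Py²) = 2.9232 m/s.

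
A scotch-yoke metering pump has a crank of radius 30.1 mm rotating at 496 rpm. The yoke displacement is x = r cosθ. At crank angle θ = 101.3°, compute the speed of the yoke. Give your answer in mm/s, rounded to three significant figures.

1530

ω = 51.94 rad/s (from 496 rpm).
x = r cosθ ⇒ ẋ = −rω sinθ.
|v| = rω|sinθ| = 0.0301·51.94·|sin 101.3°| = 1.5331 m/s = 1533.1 mm/s.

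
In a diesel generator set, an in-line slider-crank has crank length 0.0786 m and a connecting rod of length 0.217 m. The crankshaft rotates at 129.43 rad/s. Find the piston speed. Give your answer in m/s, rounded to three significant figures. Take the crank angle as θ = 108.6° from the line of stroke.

8.46

ω = 129.4 rad/s
For an in-line slider-crank, x = r cosθ + √(L² − r² sin²θ), so v = −rω sinθ·[1 + r cosθ/√(L² − r² sin²θ)].
With r = 0.0786 m, L = 0.217 m, θ = 108.6°: √(L² − r² sin²θ) = 0.20381 m.
v = −0.0786·129.4·0.94777·[1 + 0.0786·-0.31896/0.20381] = -8.4558 m/s.
|v| = 8.4558 m/s.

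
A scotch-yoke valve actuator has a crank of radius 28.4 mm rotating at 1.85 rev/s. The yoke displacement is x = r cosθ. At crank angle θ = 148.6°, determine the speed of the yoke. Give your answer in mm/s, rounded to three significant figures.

172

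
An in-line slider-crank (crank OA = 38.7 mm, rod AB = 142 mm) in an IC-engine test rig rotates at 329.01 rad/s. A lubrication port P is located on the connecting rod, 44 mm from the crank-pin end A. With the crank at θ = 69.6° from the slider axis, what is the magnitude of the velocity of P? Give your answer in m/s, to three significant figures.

12.7

ω = 329 rad/s.  Crank-pin speed |V_A| = rω = 12.733 m/s, perpendicular to OA.
Rod angle: sinφ = −(r/L) sinθ ⇒ φ = -14.800°; ω_rod = −rω cosθ/√(L²−r²sin²θ) = -32.328 rad/s.
V_P = V_A + ω_rod × AP, with AP = 0.044 m along the rod.
Components: V_Px = −rω sinθ − a·ω_rod·sinφ = -12.297 m/s;  V_Py = rω cosθ + a·ω_rod·cosφ = +3.063 m/s.
|V_P| = √(V_Px² + V_Py²) = 12.673 m/s.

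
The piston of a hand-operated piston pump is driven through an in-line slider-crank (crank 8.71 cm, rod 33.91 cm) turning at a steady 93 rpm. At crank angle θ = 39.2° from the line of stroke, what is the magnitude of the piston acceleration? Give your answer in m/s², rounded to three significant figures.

6.87

ω = 2π·93/60 = 9.739 rad/s
x(θ) = r cosθ + √(L² − r² sin²θ); with ω constant, a = ω²·d²x/dθ².
d²x/dθ² = −r cosθ − r²(cos2θ)/√u − r⁴ sin²2θ/(4u^{3/2}),  u = L² − r² sin²θ = 0.111958 m².
Substituting r = 0.0871 m, L = 0.3391 m, θ = 39.2°: d²x/dθ² = -0.072425 m.
a = ω²·d²x/dθ² = (9.739)²·(-0.072425) = -6.8693 m/s²;  |a| = 6.8693 m/s².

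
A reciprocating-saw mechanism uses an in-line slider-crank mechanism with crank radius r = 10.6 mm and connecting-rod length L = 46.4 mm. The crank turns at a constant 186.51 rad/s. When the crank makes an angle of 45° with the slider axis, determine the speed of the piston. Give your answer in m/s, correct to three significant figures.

ω = 186.5 rad/s
For an in-line slider-crank, x = r cosθ + √(L² − r² sin²θ), so v = −rω sinθ·[1 + r cosθ/√(L² − r² sin²θ)].
With r = 0.0106 m, L = 0.0464 m, θ = 45°: √(L² − r² sin²θ) = 0.045791 m.
v = −0.0106·186.5·0.70711·[1 + 0.0106·0.70711/0.045791] = -1.6268 m/s.
|v| = 1.6268 m/s.

1.63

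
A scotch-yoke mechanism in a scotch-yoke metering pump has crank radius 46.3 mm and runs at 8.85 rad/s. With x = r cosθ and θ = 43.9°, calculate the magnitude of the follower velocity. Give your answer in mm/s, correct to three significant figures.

284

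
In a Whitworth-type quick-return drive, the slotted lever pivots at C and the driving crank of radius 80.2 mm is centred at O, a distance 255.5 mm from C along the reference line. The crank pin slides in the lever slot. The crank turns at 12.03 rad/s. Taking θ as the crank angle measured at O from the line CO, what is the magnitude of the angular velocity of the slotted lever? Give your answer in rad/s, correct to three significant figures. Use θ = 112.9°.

ω = 12.03 rad/s
Crank pin A relative to C: A = (d + r cosθ, r sinθ); lever angle φ = atan2(r sinθ, d + r cosθ).
Differentiating tanφ: φ̇ = rω(d cosθ + r)/(d² + r² + 2dr cosθ).
d² + r² + 2dr cosθ = |CA|² = 0.0557651 m²;  d cosθ + r = -0.019221 m.
|ω_lever| = |0.0802·12.03·-0.019221| / 0.0557651 = 0.33255 rad/s.

0.333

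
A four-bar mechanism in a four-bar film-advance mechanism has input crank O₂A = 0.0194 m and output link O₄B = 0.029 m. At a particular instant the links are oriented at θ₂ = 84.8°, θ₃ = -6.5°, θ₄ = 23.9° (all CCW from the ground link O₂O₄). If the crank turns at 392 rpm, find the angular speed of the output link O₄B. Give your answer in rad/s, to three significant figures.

54.3

ω₂ = 41.05 rad/s (from 392 rpm).
Differentiating the loop-closure r₂e^{iθ₂}+r₃e^{iθ₃}=r₁+r₄e^{iθ₄} gives r₂ω₂e^{iθ₂}+r₃ω₃e^{iθ₃}=r₄ω₄e^{iθ₄}.
Eliminating the other unknown: ω₄ = r₂ω₂ sin(θ₂−θ₃) / [r₄ sin(θ₄−θ₃)].
Numerator sine = +0.99974; denominator sine = +0.50603.
Result = 0.0194·41.05·(+0.99974) / (0.029·(+0.50603)) = +54.253 rad/s; magnitude 54.253 rad/s.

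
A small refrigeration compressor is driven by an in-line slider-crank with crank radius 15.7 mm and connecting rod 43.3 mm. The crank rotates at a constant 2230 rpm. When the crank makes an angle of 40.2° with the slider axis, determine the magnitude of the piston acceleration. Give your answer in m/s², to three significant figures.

718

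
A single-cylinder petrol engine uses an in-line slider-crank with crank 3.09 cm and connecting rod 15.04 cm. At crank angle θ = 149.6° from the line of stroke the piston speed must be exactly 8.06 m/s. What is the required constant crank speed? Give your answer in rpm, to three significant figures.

5990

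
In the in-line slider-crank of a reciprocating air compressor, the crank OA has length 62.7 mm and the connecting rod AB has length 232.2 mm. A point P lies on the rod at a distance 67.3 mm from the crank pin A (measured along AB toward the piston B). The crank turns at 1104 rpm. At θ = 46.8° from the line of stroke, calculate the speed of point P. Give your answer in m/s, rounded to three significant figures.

6.59

ω = 115.6 rad/s.  Crank-pin speed |V_A| = rω = 7.2488 m/s, perpendicular to OA.
Rod angle: sinφ = −(r/L) sinθ ⇒ φ = -11.352°; ω_rod = −rω cosθ/√(L²−r²sin²θ) = -21.797 rad/s.
V_P = V_A + ω_rod × AP, with AP = 0.0673 m along the rod.
Components: V_Px = −rω sinθ − a·ω_rod·sinφ = -5.5729 m/s;  V_Py = rω cosθ + a·ω_rod·cosφ = +3.5239 m/s.
|V_P| = √(V_Px² + V_Py²) = 6.5936 m/s.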